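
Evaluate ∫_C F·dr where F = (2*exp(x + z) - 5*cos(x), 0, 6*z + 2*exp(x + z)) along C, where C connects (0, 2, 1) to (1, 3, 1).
-2*E - 5*sin(1) + 2*exp(2)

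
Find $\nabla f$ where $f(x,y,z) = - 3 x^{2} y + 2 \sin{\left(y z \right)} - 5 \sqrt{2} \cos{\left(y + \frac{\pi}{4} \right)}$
(-6*x*y, -3*x**2 + 2*z*cos(y*z) + 5*sqrt(2)*sin(y + pi/4), 2*y*cos(y*z))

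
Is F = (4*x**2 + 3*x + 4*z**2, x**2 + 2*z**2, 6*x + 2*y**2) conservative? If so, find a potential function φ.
No, ∇×F = (4*y - 4*z, 8*z - 6, 2*x) ≠ 0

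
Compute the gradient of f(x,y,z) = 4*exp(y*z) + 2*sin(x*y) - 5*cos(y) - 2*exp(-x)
(2*y*cos(x*y) + 2*exp(-x), 2*x*cos(x*y) + 4*z*exp(y*z) + 5*sin(y), 4*y*exp(y*z))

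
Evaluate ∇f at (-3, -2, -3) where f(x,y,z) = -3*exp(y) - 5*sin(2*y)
(0, -3*exp(-2) - 10*cos(4), 0)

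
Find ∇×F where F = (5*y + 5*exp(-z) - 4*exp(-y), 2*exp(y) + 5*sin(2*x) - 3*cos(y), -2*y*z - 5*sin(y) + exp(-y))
(-2*z - 5*cos(y) - exp(-y), -5*exp(-z), 10*cos(2*x) - 5 - 4*exp(-y))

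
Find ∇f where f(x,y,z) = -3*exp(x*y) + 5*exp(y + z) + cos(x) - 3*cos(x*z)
(-3*y*exp(x*y) + 3*z*sin(x*z) - sin(x), -3*x*exp(x*y) + 5*exp(y + z), 3*x*sin(x*z) + 5*exp(y + z))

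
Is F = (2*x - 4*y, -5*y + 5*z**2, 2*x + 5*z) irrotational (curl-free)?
No, ∇×F = (-10*z, -2, 4)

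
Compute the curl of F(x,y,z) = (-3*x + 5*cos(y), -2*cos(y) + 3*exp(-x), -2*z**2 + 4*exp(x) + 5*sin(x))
(0, -4*exp(x) - 5*cos(x), 5*sin(y) - 3*exp(-x))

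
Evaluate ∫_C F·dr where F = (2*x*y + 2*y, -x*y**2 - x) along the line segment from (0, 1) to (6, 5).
-16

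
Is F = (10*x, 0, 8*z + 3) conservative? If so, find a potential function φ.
Yes, F is conservative. φ = 5*x**2 + 4*z**2 + 3*z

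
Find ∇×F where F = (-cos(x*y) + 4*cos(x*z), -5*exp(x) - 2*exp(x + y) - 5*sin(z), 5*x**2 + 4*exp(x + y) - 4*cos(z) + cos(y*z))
(-z*sin(y*z) + 4*exp(x + y) + 5*cos(z), -4*x*sin(x*z) - 10*x - 4*exp(x + y), -x*sin(x*y) - 5*exp(x) - 2*exp(x + y))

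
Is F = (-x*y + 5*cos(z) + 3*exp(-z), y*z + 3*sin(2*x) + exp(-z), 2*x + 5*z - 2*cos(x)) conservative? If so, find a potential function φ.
No, ∇×F = (-y + exp(-z), -2*sin(x) - 5*sin(z) - 2 - 3*exp(-z), x + 6*cos(2*x)) ≠ 0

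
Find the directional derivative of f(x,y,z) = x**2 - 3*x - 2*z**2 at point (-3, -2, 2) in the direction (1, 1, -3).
15*sqrt(11)/11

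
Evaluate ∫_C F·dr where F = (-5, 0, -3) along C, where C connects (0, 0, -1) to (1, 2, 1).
-11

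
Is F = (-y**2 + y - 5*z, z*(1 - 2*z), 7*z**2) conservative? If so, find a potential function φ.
No, ∇×F = (4*z - 1, -5, 2*y - 1) ≠ 0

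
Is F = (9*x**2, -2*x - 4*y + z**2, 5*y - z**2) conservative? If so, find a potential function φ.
No, ∇×F = (5 - 2*z, 0, -2) ≠ 0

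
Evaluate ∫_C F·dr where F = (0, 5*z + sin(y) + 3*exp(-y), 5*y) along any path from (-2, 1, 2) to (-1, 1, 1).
-5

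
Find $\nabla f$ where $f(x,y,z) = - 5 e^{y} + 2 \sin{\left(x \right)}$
(2*cos(x), -5*exp(y), 0)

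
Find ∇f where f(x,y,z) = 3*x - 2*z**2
(3, 0, -4*z)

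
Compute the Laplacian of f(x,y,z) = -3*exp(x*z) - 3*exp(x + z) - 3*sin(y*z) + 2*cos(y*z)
-3*x**2*exp(x*z) + 3*y**2*sin(y*z) - 2*y**2*cos(y*z) + z**2*(3*sin(y*z) - 2*cos(y*z)) - 3*z**2*exp(x*z) - 6*exp(x + z)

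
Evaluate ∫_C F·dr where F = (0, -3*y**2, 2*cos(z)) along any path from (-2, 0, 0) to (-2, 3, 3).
-27 + 2*sin(3)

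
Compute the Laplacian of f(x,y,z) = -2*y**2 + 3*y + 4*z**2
4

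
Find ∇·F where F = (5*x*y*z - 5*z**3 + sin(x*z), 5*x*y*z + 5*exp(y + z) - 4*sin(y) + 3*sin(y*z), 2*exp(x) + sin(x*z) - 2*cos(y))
5*x*z + x*cos(x*z) + 5*y*z + z*cos(x*z) + 3*z*cos(y*z) + 5*exp(y + z) - 4*cos(y)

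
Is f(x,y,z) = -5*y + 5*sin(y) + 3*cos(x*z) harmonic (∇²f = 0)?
No, ∇²f = -3*x**2*cos(x*z) - 3*z**2*cos(x*z) - 5*sin(y)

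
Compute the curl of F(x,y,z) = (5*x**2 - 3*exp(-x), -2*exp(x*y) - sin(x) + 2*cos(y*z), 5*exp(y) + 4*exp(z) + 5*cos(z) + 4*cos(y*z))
(2*y*sin(y*z) - 4*z*sin(y*z) + 5*exp(y), 0, -2*y*exp(x*y) - cos(x))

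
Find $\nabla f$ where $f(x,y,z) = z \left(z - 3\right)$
(0, 0, 2*z - 3)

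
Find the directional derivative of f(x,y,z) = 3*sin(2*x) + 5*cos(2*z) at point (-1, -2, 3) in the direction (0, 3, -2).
20*sqrt(13)*sin(6)/13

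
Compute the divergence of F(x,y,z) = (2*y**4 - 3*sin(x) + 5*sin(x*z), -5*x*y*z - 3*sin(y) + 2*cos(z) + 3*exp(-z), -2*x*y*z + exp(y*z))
-2*x*y - 5*x*z + y*exp(y*z) + 5*z*cos(x*z) - 3*cos(x) - 3*cos(y)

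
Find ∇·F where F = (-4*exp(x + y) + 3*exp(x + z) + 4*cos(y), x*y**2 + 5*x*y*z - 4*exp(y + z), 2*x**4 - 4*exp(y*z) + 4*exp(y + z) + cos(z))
2*x*y + 5*x*z - 4*y*exp(y*z) - 4*exp(x + y) + 3*exp(x + z) - sin(z)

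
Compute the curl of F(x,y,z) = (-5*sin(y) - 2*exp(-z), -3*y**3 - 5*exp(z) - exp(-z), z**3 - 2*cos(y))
(5*exp(z) + 2*sin(y) - exp(-z), 2*exp(-z), 5*cos(y))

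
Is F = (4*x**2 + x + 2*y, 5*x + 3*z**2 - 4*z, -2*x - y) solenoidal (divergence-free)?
No, ∇·F = 8*x + 1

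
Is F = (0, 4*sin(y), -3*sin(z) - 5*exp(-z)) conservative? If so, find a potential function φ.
Yes, F is conservative. φ = -4*cos(y) + 3*cos(z) + 5*exp(-z)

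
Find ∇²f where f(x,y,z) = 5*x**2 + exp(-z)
10 + exp(-z)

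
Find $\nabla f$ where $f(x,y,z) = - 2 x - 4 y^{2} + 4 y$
(-2, 4 - 8*y, 0)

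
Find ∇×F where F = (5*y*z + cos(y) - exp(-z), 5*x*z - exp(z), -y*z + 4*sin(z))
(-5*x - z + exp(z), 5*y + exp(-z), sin(y))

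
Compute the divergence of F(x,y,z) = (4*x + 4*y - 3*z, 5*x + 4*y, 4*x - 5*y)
8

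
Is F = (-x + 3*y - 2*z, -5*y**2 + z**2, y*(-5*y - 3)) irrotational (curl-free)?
No, ∇×F = (-10*y - 2*z - 3, -2, -3)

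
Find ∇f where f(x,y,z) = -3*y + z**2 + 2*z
(0, -3, 2*z + 2)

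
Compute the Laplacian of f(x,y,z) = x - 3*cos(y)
3*cos(y)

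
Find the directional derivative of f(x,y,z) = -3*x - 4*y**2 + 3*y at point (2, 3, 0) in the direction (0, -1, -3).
21*sqrt(10)/10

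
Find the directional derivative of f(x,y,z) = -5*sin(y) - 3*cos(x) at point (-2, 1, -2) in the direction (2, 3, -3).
-3*sqrt(22)*(2*sin(2) + 5*cos(1))/22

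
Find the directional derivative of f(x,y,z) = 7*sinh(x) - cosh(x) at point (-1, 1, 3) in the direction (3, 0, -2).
3*sqrt(13)*(sinh(1) + 7*cosh(1))/13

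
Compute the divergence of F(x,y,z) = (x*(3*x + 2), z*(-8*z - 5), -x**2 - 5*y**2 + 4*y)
6*x + 2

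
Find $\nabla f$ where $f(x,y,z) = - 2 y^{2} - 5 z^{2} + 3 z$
(0, -4*y, 3 - 10*z)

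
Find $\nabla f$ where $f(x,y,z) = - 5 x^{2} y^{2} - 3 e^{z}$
(-10*x*y**2, -10*x**2*y, -3*exp(z))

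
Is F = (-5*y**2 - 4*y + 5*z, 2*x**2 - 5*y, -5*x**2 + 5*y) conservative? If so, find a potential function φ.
No, ∇×F = (5, 10*x + 5, 4*x + 10*y + 4) ≠ 0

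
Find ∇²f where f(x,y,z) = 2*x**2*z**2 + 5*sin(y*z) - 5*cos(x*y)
5*x**2*cos(x*y) + 4*x**2 - 5*y**2*sin(y*z) + 5*y**2*cos(x*y) - 5*z**2*sin(y*z) + 4*z**2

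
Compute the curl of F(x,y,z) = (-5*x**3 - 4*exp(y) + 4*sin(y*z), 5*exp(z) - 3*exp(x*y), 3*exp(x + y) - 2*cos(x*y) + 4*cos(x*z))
(2*x*sin(x*y) - 5*exp(z) + 3*exp(x + y), -2*y*sin(x*y) + 4*y*cos(y*z) + 4*z*sin(x*z) - 3*exp(x + y), -3*y*exp(x*y) - 4*z*cos(y*z) + 4*exp(y))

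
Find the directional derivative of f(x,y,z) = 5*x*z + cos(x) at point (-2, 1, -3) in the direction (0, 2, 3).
-30*sqrt(13)/13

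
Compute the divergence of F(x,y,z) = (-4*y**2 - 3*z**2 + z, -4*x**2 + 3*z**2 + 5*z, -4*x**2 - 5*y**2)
0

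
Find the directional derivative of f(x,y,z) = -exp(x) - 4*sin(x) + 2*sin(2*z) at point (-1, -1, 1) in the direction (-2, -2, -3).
2*sqrt(17)*(1 + 4*E*cos(1) - 6*E*cos(2))*exp(-1)/17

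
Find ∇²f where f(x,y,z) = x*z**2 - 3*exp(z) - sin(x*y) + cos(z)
x**2*sin(x*y) + 2*x + y**2*sin(x*y) - 3*exp(z) - cos(z)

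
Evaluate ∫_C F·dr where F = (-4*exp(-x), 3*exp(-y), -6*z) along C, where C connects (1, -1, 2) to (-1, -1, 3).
-15 + 8*sinh(1)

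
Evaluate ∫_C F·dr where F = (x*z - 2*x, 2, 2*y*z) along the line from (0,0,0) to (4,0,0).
-16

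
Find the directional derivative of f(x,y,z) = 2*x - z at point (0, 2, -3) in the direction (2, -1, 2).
2/3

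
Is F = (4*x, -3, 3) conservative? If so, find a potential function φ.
Yes, F is conservative. φ = 2*x**2 - 3*y + 3*z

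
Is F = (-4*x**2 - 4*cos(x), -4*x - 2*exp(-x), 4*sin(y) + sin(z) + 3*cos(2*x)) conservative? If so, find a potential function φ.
No, ∇×F = (4*cos(y), 6*sin(2*x), -4 + 2*exp(-x)) ≠ 0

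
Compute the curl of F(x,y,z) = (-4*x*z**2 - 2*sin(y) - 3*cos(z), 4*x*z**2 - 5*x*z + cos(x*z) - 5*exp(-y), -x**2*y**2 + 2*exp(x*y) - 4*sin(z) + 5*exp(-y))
((x*(-2*x*y - 8*z + 2*exp(x*y) + sin(x*z) + 5)*exp(y) - 5)*exp(-y), 2*x*y**2 - 8*x*z - 2*y*exp(x*y) + 3*sin(z), 4*z**2 - z*sin(x*z) - 5*z + 2*cos(y))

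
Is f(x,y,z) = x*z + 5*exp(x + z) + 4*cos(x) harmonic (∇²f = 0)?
No, ∇²f = 10*exp(x + z) - 4*cos(x)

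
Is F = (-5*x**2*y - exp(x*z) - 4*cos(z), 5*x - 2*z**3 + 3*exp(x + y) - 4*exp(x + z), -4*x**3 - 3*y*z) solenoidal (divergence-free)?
No, ∇·F = -10*x*y - 3*y - z*exp(x*z) + 3*exp(x + y)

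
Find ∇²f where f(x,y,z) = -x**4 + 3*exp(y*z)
-12*x**2 + 3*y**2*exp(y*z) + 3*z**2*exp(y*z)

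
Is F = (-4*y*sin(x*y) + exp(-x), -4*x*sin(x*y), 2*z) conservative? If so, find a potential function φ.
Yes, F is conservative. φ = z**2 + 4*cos(x*y) - exp(-x)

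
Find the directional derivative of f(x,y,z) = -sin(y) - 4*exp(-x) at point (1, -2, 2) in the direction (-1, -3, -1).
sqrt(11)*(-4 + 3*E*cos(2))*exp(-1)/11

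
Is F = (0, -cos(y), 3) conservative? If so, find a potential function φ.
Yes, F is conservative. φ = 3*z - sin(y)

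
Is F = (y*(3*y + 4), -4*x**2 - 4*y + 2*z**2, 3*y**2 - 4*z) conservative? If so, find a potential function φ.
No, ∇×F = (6*y - 4*z, 0, -8*x - 6*y - 4) ≠ 0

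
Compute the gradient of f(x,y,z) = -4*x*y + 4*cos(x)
(-4*y - 4*sin(x), -4*x, 0)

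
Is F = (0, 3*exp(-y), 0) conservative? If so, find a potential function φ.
Yes, F is conservative. φ = -3*exp(-y)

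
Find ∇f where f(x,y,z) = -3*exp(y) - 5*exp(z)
(0, -3*exp(y), -5*exp(z))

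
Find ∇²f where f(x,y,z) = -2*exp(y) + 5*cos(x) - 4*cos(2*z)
-2*exp(y) - 5*cos(x) + 16*cos(2*z)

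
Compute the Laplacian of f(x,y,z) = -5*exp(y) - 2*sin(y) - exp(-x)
-5*exp(y) + 2*sin(y) - exp(-x)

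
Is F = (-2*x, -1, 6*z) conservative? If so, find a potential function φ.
Yes, F is conservative. φ = -x**2 - y + 3*z**2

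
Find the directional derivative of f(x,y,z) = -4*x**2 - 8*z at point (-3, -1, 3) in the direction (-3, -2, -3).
-24*sqrt(22)/11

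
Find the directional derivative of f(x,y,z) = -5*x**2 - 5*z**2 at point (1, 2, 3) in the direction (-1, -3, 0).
sqrt(10)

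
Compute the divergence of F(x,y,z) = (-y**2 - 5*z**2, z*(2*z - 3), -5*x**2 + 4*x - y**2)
0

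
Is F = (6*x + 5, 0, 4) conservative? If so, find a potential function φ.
Yes, F is conservative. φ = 3*x**2 + 5*x + 4*z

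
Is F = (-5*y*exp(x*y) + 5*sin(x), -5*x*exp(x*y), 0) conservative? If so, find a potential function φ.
Yes, F is conservative. φ = -5*exp(x*y) - 5*cos(x)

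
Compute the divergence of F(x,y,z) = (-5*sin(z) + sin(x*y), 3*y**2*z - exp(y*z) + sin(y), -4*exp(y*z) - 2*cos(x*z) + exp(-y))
2*x*sin(x*z) + 6*y*z - 4*y*exp(y*z) + y*cos(x*y) - z*exp(y*z) + cos(y)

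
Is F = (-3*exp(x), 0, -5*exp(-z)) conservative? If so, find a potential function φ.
Yes, F is conservative. φ = -3*exp(x) + 5*exp(-z)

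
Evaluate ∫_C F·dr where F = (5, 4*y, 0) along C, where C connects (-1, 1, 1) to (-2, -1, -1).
-5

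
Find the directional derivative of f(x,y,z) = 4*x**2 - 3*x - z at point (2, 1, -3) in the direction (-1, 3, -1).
-12*sqrt(11)/11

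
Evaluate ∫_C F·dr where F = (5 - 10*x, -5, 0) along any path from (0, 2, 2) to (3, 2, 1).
-30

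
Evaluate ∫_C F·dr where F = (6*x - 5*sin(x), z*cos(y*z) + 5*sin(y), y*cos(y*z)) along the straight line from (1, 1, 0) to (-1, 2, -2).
-sin(4) - 5*cos(2) + 5*cos(1)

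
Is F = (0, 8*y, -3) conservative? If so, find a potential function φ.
Yes, F is conservative. φ = 4*y**2 - 3*z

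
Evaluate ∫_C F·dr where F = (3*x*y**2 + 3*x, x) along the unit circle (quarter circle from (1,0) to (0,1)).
-9/4 + pi/4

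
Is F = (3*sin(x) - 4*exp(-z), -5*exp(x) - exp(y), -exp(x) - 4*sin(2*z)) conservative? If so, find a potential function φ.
No, ∇×F = (0, exp(x) + 4*exp(-z), -5*exp(x)) ≠ 0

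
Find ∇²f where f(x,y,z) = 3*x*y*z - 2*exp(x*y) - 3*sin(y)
-2*x**2*exp(x*y) - 2*y**2*exp(x*y) + 3*sin(y)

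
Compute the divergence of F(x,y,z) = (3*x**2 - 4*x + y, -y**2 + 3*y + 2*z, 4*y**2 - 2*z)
6*x - 2*y - 3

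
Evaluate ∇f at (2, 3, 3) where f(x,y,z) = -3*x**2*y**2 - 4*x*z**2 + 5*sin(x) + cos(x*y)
(-144 + 5*cos(2) - 3*sin(6), -72 - 2*sin(6), -48)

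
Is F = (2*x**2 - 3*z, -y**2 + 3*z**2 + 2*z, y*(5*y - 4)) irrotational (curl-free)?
No, ∇×F = (10*y - 6*z - 6, -3, 0)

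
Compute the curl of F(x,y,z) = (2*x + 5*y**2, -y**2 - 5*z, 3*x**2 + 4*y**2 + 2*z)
(8*y + 5, -6*x, -10*y)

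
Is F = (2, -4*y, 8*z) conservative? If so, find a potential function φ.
Yes, F is conservative. φ = 2*x - 2*y**2 + 4*z**2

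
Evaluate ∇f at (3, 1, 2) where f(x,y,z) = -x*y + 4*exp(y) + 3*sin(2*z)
(-1, -3 + 4*E, 6*cos(4))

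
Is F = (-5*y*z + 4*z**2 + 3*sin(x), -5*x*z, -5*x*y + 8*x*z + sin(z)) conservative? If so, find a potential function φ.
Yes, F is conservative. φ = -5*x*y*z + 4*x*z**2 - 3*cos(x) - cos(z)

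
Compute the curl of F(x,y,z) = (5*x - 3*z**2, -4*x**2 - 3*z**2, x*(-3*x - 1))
(6*z, 6*x - 6*z + 1, -8*x)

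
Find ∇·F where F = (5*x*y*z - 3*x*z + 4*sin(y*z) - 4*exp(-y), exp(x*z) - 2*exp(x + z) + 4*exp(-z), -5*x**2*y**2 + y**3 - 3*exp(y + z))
5*y*z - 3*z - 3*exp(y + z)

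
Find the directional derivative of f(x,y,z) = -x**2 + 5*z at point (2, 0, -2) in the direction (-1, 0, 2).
14*sqrt(5)/5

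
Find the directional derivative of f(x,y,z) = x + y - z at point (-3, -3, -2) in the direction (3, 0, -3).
sqrt(2)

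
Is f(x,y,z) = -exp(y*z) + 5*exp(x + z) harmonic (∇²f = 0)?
No, ∇²f = -y**2*exp(y*z) - z**2*exp(y*z) + 10*exp(x + z)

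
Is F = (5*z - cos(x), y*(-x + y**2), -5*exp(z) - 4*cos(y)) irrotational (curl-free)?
No, ∇×F = (4*sin(y), 5, -y)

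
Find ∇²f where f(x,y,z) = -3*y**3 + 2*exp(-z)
-18*y + 2*exp(-z)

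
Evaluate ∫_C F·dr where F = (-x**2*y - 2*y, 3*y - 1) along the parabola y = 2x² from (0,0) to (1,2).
34/15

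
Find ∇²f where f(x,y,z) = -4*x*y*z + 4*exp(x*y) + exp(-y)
(4*(x**2 + y**2)*exp(x*y + y) + 1)*exp(-y)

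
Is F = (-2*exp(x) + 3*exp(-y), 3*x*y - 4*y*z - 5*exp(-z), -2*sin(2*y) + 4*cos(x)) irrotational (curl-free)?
No, ∇×F = (4*y - 4*cos(2*y) - 5*exp(-z), 4*sin(x), 3*y + 3*exp(-y))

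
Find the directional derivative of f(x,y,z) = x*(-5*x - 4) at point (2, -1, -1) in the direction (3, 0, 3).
-12*sqrt(2)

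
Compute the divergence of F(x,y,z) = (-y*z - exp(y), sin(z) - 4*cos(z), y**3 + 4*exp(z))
4*exp(z)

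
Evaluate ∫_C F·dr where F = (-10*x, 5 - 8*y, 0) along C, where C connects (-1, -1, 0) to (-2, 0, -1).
-6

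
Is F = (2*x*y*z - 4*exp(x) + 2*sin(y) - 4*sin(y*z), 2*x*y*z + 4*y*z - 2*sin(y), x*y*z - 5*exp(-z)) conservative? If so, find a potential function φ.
No, ∇×F = (-2*x*y + x*z - 4*y, y*(2*x - z - 4*cos(y*z)), -2*x*z + 2*y*z + 4*z*cos(y*z) - 2*cos(y)) ≠ 0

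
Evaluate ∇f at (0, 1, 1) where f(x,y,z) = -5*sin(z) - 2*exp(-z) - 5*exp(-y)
(0, 5*exp(-1), -5*cos(1) + 2*exp(-1))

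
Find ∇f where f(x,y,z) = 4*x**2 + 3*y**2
(8*x, 6*y, 0)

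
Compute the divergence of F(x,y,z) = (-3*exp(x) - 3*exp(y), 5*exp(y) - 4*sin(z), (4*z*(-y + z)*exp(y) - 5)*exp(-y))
-4*y + 8*z - 3*exp(x) + 5*exp(y)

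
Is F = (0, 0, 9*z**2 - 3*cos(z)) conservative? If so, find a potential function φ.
Yes, F is conservative. φ = 3*z**3 - 3*sin(z)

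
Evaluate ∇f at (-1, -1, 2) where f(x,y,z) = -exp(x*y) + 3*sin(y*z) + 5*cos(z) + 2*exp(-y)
(E, -E + 6*cos(2), -5*sin(2) - 3*cos(2))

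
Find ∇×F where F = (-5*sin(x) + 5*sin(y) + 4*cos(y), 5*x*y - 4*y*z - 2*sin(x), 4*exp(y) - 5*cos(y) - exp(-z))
(4*y + 4*exp(y) + 5*sin(y), 0, 5*y + 4*sin(y) - 2*cos(x) - 5*cos(y))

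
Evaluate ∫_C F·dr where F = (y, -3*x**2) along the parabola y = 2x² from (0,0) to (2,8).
-128/3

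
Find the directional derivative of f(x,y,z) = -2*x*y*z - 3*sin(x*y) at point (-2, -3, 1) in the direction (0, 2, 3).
4*sqrt(13)*(-7 + 3*cos(6))/13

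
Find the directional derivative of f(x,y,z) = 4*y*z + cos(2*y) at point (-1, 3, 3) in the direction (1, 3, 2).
3*sqrt(14)*(10 - sin(6))/7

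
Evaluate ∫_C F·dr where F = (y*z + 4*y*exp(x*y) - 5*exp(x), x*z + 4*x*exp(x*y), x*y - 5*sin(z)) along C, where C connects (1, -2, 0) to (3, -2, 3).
-5*exp(3) - 23 + 5*cos(3) - 4*exp(-2) + 4*exp(-6) + 5*E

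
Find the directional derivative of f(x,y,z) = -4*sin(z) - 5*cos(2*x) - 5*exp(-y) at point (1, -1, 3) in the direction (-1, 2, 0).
2*sqrt(5)*(E - sin(2))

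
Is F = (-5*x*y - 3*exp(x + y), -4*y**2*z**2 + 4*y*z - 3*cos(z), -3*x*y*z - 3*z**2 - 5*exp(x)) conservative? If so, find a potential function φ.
No, ∇×F = (-3*x*z + 8*y**2*z - 4*y - 3*sin(z), 3*y*z + 5*exp(x), 5*x + 3*exp(x + y)) ≠ 0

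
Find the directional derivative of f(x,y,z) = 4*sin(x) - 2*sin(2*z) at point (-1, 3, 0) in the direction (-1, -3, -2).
2*sqrt(14)*(2 - cos(1))/7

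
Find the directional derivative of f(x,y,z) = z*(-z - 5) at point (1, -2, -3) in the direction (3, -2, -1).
-sqrt(14)/14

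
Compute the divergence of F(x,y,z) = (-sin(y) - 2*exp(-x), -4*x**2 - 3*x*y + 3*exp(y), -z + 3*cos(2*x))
-3*x + 3*exp(y) - 1 + 2*exp(-x)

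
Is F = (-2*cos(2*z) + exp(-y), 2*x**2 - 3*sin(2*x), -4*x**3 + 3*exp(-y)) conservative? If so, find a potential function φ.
No, ∇×F = (-3*exp(-y), 12*x**2 + 4*sin(2*z), 4*x - 6*cos(2*x) + exp(-y)) ≠ 0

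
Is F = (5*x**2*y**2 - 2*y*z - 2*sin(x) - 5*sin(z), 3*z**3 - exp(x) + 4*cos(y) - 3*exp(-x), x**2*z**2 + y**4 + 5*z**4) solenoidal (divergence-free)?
No, ∇·F = 2*x**2*z + 10*x*y**2 + 20*z**3 - 4*sin(y) - 2*cos(x)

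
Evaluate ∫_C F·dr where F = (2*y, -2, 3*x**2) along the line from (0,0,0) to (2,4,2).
8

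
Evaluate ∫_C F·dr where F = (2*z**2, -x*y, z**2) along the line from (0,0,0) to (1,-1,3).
44/3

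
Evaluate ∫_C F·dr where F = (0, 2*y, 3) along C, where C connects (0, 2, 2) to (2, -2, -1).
-9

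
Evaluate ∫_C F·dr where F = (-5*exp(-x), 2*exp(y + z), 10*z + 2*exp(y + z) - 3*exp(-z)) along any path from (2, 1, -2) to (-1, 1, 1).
-15 - exp(2) - 5*exp(-2) + exp(-1) + 5*E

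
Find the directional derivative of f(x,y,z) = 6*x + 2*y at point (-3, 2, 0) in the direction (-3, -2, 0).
-22*sqrt(13)/13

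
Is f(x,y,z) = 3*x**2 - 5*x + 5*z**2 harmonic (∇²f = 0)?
No, ∇²f = 16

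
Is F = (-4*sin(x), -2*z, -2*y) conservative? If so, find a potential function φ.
Yes, F is conservative. φ = -2*y*z + 4*cos(x)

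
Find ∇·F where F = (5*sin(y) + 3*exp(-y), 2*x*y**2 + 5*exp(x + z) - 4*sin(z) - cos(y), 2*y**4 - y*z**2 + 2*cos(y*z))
4*x*y - 2*y*z - 2*y*sin(y*z) + sin(y)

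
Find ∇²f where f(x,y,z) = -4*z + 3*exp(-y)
3*exp(-y)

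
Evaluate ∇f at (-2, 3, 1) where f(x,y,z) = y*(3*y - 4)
(0, 14, 0)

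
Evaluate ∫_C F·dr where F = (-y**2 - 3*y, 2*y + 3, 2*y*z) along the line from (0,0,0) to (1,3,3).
57/2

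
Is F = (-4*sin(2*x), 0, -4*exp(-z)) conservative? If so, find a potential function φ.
Yes, F is conservative. φ = 2*cos(2*x) + 4*exp(-z)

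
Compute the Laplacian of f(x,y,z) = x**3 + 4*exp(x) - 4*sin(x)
6*x + 4*exp(x) + 4*sin(x)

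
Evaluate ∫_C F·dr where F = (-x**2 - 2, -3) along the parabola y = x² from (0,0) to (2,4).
-56/3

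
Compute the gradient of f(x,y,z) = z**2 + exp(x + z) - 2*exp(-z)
(exp(x + z), 0, 2*z + exp(x + z) + 2*exp(-z))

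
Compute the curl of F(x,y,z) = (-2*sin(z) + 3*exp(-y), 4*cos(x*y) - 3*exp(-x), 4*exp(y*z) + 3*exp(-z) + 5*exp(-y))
(4*z*exp(y*z) - 5*exp(-y), -2*cos(z), -4*y*sin(x*y) + 3*exp(-y) + 3*exp(-x))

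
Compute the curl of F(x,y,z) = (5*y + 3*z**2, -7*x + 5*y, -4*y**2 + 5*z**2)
(-8*y, 6*z, -12)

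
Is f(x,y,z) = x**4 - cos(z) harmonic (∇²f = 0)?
No, ∇²f = 12*x**2 + cos(z)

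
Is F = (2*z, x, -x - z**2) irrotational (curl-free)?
No, ∇×F = (0, 3, 1)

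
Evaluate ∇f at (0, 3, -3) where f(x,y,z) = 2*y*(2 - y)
(0, -8, 0)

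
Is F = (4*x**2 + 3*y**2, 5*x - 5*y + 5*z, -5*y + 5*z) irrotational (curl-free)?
No, ∇×F = (-10, 0, 5 - 6*y)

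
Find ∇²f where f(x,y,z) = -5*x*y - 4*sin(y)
4*sin(y)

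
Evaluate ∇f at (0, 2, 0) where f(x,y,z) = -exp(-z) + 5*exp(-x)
(-5, 0, 1)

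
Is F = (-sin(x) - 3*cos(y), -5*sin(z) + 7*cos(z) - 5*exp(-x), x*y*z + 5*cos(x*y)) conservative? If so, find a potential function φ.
No, ∇×F = (x*z - 5*x*sin(x*y) + 7*sin(z) + 5*cos(z), y*(-z + 5*sin(x*y)), -3*sin(y) + 5*exp(-x)) ≠ 0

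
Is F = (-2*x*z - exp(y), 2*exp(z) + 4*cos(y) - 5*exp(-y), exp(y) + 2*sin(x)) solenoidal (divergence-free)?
No, ∇·F = -2*z - 4*sin(y) + 5*exp(-y)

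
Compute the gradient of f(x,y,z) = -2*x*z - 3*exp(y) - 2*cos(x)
(-2*z + 2*sin(x), -3*exp(y), -2*x)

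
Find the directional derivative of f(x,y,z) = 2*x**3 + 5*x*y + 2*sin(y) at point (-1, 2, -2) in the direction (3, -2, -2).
2*sqrt(17)*(29 - 2*cos(2))/17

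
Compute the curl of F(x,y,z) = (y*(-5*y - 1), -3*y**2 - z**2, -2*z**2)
(2*z, 0, 10*y + 1)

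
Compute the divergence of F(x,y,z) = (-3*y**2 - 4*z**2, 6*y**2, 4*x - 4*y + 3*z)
12*y + 3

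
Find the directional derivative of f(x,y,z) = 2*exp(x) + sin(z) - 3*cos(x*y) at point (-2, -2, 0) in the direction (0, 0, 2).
1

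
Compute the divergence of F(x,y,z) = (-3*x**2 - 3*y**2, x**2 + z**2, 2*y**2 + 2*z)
2 - 6*x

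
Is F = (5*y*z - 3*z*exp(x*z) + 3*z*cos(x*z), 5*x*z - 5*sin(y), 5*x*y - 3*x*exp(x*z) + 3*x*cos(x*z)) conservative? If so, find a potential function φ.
Yes, F is conservative. φ = 5*x*y*z - 3*exp(x*z) + 3*sin(x*z) + 5*cos(y)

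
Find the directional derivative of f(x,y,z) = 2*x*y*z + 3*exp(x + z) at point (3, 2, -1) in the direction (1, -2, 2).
32/3 + 3*exp(2)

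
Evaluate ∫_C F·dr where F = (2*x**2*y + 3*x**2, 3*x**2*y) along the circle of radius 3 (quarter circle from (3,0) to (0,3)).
135/4 - 81*pi/8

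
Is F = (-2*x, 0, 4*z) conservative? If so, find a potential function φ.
Yes, F is conservative. φ = -x**2 + 2*z**2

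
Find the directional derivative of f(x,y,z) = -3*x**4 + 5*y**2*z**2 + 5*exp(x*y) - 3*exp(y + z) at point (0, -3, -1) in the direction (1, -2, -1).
3*sqrt(6)*(1 + 15*exp(4))*exp(-4)/2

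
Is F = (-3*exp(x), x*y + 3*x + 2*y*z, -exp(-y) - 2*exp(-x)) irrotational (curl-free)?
No, ∇×F = (-2*y + exp(-y), -2*exp(-x), y + 3)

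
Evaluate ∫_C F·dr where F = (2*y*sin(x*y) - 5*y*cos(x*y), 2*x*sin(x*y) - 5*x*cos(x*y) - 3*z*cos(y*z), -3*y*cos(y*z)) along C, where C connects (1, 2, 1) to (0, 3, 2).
-2 + 2*cos(2) - 3*sin(6) + 8*sin(2)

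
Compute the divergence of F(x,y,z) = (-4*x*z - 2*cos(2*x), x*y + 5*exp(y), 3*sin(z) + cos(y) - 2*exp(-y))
x - 4*z + 5*exp(y) + 4*sin(2*x) + 3*cos(z)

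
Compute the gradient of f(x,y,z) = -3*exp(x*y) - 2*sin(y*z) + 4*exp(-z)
(-3*y*exp(x*y), -3*x*exp(x*y) - 2*z*cos(y*z), -2*y*cos(y*z) - 4*exp(-z))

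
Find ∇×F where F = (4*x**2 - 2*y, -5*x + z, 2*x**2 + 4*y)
(3, -4*x, -3)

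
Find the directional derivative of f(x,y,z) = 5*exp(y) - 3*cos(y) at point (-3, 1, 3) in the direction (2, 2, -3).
2*sqrt(17)*(3*sin(1) + 5*E)/17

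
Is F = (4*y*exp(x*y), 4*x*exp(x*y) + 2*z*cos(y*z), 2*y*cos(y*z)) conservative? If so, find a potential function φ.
Yes, F is conservative. φ = 4*exp(x*y) + 2*sin(y*z)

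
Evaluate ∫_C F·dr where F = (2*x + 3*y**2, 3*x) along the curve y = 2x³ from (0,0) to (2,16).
2068/7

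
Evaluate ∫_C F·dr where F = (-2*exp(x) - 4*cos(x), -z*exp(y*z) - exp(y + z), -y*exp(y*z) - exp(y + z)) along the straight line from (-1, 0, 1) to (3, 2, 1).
-3*exp(3) - exp(2) - 4*sin(1) - 4*sin(3) + 2*exp(-1) + 1 + E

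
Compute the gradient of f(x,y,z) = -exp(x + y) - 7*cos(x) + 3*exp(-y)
(-exp(x + y) + 7*sin(x), (-exp(x + 2*y) - 3)*exp(-y), 0)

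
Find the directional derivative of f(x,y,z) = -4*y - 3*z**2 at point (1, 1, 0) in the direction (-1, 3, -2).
-6*sqrt(14)/7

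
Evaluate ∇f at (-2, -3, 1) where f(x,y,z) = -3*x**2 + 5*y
(12, 5, 0)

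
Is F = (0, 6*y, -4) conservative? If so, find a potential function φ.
Yes, F is conservative. φ = 3*y**2 - 4*z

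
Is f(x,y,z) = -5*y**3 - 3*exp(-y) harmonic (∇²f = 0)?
No, ∇²f = -30*y - 3*exp(-y)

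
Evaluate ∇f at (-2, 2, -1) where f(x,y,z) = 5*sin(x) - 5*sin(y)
(5*cos(2), -5*cos(2), 0)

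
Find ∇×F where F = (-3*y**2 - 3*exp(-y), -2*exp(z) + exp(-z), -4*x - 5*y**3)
(-15*y**2 + sinh(z) + 3*cosh(z), 4, 6*y - 3*exp(-y))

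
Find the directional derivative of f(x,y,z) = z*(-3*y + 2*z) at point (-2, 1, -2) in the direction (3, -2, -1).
-sqrt(14)/14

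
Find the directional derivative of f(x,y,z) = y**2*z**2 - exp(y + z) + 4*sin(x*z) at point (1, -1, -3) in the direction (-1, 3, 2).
sqrt(14)*(-66*exp(4) + 20*exp(4)*cos(3) - 5)*exp(-4)/14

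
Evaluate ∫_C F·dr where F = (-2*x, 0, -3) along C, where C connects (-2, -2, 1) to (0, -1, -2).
13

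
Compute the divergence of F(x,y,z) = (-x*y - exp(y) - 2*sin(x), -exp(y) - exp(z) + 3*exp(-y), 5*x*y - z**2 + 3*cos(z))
-y - 2*z - exp(y) - 3*sin(z) - 2*cos(x) - 3*exp(-y)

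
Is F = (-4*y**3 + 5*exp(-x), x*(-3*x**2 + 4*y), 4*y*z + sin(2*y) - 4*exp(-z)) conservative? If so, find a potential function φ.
No, ∇×F = (4*z + 2*cos(2*y), 0, -9*x**2 + 12*y**2 + 4*y) ≠ 0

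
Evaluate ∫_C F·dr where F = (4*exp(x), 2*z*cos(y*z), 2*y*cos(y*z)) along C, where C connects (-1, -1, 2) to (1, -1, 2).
8*sinh(1)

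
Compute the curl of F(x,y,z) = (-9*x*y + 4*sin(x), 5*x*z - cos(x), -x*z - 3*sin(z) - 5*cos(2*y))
(-5*x + 10*sin(2*y), z, 9*x + 5*z + sin(x))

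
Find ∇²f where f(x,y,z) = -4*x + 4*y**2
8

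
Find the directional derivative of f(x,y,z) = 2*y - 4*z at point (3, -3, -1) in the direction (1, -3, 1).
-10*sqrt(11)/11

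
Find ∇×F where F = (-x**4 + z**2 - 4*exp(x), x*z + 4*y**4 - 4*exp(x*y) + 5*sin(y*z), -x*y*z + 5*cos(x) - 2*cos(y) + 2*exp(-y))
(-x*z - x - 5*y*cos(y*z) + 2*sin(y) - 2*exp(-y), y*z + 2*z + 5*sin(x), -4*y*exp(x*y) + z)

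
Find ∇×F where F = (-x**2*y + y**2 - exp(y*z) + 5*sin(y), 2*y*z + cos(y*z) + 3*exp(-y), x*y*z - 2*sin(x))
(x*z + y*sin(y*z) - 2*y, -y*z - y*exp(y*z) + 2*cos(x), x**2 - 2*y + z*exp(y*z) - 5*cos(y))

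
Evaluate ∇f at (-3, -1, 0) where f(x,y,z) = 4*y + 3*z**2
(0, 4, 0)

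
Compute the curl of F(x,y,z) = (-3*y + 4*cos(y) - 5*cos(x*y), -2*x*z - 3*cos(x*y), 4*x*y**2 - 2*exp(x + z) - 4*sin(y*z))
(8*x*y + 2*x - 4*z*cos(y*z), -4*y**2 + 2*exp(x + z), -5*x*sin(x*y) + 3*y*sin(x*y) - 2*z + 4*sin(y) + 3)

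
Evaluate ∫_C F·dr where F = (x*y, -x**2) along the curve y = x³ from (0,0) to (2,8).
-64/5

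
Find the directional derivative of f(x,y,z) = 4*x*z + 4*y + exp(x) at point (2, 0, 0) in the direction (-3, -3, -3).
sqrt(3)*(-12 - exp(2))/3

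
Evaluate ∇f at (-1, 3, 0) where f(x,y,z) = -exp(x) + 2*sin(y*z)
(-exp(-1), 0, 6)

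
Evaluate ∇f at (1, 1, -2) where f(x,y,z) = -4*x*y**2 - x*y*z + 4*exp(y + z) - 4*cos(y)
(-2, -6 + 4*exp(-1) + 4*sin(1), -1 + 4*exp(-1))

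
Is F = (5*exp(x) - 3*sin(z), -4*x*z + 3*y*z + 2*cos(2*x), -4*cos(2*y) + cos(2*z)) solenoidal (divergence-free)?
No, ∇·F = 3*z + 5*exp(x) - 2*sin(2*z)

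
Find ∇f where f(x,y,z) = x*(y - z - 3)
(y - z - 3, x, -x)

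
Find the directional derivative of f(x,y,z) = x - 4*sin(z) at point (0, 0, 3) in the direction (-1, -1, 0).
-sqrt(2)/2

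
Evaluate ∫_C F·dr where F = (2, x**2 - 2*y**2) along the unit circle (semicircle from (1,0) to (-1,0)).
-4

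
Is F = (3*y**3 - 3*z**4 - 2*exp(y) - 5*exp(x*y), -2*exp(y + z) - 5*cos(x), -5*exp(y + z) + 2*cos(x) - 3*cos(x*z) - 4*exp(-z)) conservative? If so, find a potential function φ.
No, ∇×F = (-3*exp(y + z), -12*z**3 - 3*z*sin(x*z) + 2*sin(x), 5*x*exp(x*y) - 9*y**2 + 2*exp(y) + 5*sin(x)) ≠ 0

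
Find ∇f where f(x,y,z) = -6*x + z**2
(-6, 0, 2*z)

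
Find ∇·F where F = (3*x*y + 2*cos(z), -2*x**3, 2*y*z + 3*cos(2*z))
5*y - 6*sin(2*z)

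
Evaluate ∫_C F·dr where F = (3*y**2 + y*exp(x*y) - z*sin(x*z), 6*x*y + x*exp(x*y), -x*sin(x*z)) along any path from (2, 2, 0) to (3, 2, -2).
-exp(4) + cos(6) + 11 + exp(6)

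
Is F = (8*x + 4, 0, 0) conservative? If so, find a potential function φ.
Yes, F is conservative. φ = 4*x*(x + 1)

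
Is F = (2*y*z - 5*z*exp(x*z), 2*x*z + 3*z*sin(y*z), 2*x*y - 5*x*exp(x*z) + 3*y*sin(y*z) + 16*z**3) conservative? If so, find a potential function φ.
Yes, F is conservative. φ = 2*x*y*z + 4*z**4 - 5*exp(x*z) - 3*cos(y*z)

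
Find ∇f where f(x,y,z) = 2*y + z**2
(0, 2, 2*z)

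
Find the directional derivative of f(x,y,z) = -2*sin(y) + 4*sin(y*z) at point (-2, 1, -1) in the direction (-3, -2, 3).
12*sqrt(22)*cos(1)/11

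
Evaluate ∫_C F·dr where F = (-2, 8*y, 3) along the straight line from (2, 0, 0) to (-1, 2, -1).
19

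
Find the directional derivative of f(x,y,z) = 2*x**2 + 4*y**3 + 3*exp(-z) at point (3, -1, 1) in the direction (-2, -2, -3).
3*sqrt(17)*(3 - 16*E)*exp(-1)/17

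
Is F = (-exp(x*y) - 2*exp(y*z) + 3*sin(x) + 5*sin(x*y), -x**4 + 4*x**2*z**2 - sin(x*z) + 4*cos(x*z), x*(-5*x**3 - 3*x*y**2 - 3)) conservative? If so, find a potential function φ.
No, ∇×F = (x*(-6*x*y - 8*x*z + 4*sin(x*z) + cos(x*z)), 20*x**3 + 6*x*y**2 - 2*y*exp(y*z) + 3, -4*x**3 + 8*x*z**2 + x*exp(x*y) - 5*x*cos(x*y) + 2*z*exp(y*z) - 4*z*sin(x*z) - z*cos(x*z)) ≠ 0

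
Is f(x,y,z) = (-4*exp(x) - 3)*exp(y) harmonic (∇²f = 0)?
No, ∇²f = (-8*exp(x) - 3)*exp(y)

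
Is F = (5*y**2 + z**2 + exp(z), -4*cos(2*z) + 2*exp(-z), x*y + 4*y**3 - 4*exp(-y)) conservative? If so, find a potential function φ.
No, ∇×F = (x + 12*y**2 - 8*sin(2*z) + 2*exp(-z) + 4*exp(-y), -y + 2*z + exp(z), -10*y) ≠ 0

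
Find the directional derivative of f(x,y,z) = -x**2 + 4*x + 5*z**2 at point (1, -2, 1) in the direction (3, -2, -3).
-12*sqrt(22)/11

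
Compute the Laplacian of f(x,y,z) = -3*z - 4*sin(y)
4*sin(y)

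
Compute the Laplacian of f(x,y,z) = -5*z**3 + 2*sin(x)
-30*z - 2*sin(x)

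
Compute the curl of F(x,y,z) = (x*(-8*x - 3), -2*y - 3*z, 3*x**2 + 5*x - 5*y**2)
(3 - 10*y, -6*x - 5, 0)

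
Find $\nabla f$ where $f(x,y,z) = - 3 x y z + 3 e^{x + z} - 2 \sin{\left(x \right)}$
(-3*y*z + 3*exp(x + z) - 2*cos(x), -3*x*z, -3*x*y + 3*exp(x + z))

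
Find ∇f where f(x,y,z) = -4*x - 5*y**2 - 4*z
(-4, -10*y, -4)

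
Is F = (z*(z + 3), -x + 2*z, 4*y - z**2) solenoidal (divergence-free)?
No, ∇·F = -2*z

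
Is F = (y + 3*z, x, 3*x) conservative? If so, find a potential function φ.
Yes, F is conservative. φ = x*(y + 3*z)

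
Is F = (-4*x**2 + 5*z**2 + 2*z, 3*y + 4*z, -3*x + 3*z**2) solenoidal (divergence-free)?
No, ∇·F = -8*x + 6*z + 3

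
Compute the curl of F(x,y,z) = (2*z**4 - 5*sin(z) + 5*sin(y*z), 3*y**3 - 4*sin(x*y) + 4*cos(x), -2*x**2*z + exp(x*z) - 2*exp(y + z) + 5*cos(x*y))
(-5*x*sin(x*y) - 2*exp(y + z), 4*x*z + 5*y*sin(x*y) + 5*y*cos(y*z) + 8*z**3 - z*exp(x*z) - 5*cos(z), -4*y*cos(x*y) - 5*z*cos(y*z) - 4*sin(x))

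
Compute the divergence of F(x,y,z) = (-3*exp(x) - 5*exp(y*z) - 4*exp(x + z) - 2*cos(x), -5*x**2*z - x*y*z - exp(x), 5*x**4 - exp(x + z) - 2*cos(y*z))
-x*z + 2*y*sin(y*z) - 3*exp(x) - 5*exp(x + z) + 2*sin(x)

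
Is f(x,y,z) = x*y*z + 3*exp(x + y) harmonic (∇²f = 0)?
No, ∇²f = 6*exp(x + y)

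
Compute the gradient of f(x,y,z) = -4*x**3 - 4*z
(-12*x**2, 0, -4)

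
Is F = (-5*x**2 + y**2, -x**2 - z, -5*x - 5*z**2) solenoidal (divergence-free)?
No, ∇·F = -10*x - 10*z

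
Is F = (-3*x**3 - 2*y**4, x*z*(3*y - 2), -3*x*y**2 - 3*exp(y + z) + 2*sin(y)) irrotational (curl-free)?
No, ∇×F = (-9*x*y + 2*x - 3*exp(y + z) + 2*cos(y), 3*y**2, 8*y**3 + z*(3*y - 2))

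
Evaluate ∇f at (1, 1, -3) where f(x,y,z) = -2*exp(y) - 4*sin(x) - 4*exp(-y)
(-4*cos(1), 2*(2 - exp(2))*exp(-1), 0)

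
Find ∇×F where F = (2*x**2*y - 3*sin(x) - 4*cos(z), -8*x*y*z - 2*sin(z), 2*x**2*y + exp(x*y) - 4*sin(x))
(2*x**2 + 8*x*y + x*exp(x*y) + 2*cos(z), -4*x*y - y*exp(x*y) + 4*sin(z) + 4*cos(x), -2*x**2 - 8*y*z)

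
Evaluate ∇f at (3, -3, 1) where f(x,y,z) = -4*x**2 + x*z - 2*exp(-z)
(-23, 0, 2*exp(-1) + 3)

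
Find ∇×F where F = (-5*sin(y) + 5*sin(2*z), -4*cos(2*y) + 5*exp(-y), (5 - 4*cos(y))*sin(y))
(5*cos(y) - 4*cos(2*y), 10*cos(2*z), 5*cos(y))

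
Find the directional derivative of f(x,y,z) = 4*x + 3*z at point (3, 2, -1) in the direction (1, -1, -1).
sqrt(3)/3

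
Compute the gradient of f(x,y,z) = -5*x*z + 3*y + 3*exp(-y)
(-5*z, 3 - 3*exp(-y), -5*x)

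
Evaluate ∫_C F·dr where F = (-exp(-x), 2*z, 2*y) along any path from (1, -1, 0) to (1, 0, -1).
0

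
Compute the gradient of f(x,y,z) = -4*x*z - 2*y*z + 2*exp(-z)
(-4*z, -2*z, -4*x - 2*y - 2*exp(-z))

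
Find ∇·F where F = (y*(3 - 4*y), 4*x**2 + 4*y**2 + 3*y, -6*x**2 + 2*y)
8*y + 3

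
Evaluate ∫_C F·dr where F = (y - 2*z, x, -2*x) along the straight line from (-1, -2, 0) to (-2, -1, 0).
0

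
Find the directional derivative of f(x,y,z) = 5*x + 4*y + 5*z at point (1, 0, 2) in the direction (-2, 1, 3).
9*sqrt(14)/14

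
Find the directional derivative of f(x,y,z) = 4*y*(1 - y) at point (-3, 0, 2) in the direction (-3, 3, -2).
6*sqrt(22)/11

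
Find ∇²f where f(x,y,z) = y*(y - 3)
2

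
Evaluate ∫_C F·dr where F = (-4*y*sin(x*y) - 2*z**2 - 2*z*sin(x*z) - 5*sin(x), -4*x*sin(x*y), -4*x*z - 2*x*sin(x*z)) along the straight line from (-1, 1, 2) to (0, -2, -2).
-9*cos(1) - 2*cos(2) + 3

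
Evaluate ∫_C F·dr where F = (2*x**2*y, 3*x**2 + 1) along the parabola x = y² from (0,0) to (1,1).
76/35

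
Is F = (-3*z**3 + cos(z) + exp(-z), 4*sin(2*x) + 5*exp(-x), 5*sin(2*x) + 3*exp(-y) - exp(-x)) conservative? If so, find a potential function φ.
No, ∇×F = (-3*exp(-y), -9*z**2 - sin(z) - 10*cos(2*x) - exp(-z) - exp(-x), 8*cos(2*x) - 5*exp(-x)) ≠ 0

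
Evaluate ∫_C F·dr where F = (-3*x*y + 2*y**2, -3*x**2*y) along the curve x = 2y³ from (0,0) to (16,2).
-33792/35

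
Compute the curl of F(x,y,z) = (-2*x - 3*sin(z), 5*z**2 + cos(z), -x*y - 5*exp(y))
(-x - 10*z - 5*exp(y) + sin(z), y - 3*cos(z), 0)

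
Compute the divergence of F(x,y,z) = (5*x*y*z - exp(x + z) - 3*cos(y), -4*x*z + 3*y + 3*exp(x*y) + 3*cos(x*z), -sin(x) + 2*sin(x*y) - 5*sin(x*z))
3*x*exp(x*y) - 5*x*cos(x*z) + 5*y*z - exp(x + z) + 3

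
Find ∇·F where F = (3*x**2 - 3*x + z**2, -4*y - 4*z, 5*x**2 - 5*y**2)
6*x - 7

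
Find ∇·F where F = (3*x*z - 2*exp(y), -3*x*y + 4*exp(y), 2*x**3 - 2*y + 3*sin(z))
-3*x + 3*z + 4*exp(y) + 3*cos(z)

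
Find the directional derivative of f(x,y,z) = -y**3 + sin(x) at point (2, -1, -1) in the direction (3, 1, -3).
3*sqrt(19)*(-1 + cos(2))/19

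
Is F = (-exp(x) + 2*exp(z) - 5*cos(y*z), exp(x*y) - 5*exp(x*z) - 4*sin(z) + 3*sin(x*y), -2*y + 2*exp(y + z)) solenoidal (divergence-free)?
No, ∇·F = x*exp(x*y) + 3*x*cos(x*y) - exp(x) + 2*exp(y + z)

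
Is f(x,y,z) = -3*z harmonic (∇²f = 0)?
Yes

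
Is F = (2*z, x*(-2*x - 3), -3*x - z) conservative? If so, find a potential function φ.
No, ∇×F = (0, 5, -4*x - 3) ≠ 0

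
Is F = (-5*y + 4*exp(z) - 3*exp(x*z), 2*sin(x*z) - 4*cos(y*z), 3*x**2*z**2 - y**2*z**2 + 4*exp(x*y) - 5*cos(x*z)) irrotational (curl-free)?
No, ∇×F = (4*x*exp(x*y) - 2*x*cos(x*z) - 2*y*z**2 - 4*y*sin(y*z), -6*x*z**2 - 3*x*exp(x*z) - 4*y*exp(x*y) - 5*z*sin(x*z) + 4*exp(z), 2*z*cos(x*z) + 5)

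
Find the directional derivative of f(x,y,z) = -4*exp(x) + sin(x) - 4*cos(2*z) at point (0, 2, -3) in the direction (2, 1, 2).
-2 - 16*sin(6)/3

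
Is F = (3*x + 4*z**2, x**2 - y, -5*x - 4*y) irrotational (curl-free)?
No, ∇×F = (-4, 8*z + 5, 2*x)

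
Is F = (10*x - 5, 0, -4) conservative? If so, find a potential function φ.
Yes, F is conservative. φ = 5*x**2 - 5*x - 4*z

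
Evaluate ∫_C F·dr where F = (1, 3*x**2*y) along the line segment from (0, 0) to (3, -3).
255/4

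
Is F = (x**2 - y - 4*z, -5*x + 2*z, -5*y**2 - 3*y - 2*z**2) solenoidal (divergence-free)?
No, ∇·F = 2*x - 4*z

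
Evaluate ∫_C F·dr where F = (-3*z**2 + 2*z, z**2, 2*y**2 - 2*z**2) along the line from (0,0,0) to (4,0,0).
0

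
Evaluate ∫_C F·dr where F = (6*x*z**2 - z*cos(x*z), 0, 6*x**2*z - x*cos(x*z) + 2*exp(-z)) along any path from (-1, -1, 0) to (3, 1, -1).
-2*E + sin(3) + 29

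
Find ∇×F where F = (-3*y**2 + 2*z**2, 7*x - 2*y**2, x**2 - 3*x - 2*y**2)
(-4*y, -2*x + 4*z + 3, 6*y + 7)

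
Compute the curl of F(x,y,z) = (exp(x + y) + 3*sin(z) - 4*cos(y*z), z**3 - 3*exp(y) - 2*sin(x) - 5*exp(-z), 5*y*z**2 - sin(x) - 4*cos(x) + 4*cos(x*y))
(-4*x*sin(x*y) + 2*z**2 - 5*exp(-z), 4*y*sin(x*y) + 4*y*sin(y*z) - 4*sin(x) + cos(x) + 3*cos(z), -4*z*sin(y*z) - exp(x + y) - 2*cos(x))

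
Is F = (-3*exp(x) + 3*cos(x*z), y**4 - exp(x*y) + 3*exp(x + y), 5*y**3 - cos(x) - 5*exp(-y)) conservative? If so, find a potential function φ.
No, ∇×F = (15*y**2 + 5*exp(-y), -3*x*sin(x*z) - sin(x), -y*exp(x*y) + 3*exp(x + y)) ≠ 0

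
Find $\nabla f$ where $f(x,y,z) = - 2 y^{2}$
(0, -4*y, 0)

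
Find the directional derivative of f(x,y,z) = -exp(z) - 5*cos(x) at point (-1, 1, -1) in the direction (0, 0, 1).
-exp(-1)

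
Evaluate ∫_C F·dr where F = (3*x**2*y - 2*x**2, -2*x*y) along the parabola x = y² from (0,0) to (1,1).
-13/42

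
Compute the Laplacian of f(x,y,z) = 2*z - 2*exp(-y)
-2*exp(-y)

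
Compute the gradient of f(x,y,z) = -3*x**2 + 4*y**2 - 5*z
(-6*x, 8*y, -5)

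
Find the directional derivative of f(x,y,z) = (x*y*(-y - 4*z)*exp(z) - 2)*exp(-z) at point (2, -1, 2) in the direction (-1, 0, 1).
sqrt(2)*(2 + exp(2))*exp(-2)/2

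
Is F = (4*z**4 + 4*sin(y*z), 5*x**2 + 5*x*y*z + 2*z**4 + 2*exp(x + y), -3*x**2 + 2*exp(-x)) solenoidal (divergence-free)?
No, ∇·F = 5*x*z + 2*exp(x + y)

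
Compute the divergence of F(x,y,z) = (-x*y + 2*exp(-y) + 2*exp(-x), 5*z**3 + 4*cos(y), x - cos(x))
-y - 4*sin(y) - 2*exp(-x)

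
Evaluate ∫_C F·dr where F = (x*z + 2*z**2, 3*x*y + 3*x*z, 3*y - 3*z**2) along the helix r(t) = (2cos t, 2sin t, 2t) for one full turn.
4*pi*(-16*pi**2 + 1 + 22*pi)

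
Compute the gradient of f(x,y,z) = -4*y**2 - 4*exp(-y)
(0, -8*y + 4*exp(-y), 0)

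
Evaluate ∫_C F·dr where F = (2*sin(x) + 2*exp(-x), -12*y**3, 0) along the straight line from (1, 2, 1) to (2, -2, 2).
-2*exp(-2) + 2*exp(-1) - 2*cos(2) + 2*cos(1)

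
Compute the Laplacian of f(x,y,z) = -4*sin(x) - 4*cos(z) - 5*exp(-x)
4*sin(x) + 4*cos(z) - 5*exp(-x)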